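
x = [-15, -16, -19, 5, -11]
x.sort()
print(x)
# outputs [-19, -16, -15, -11, 5]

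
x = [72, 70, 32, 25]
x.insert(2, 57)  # [72, 70, 57, 32, 25]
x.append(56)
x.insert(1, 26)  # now [72, 26, 70, 57, 32, 25, 56]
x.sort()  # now [25, 26, 32, 56, 57, 70, 72]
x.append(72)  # [25, 26, 32, 56, 57, 70, 72, 72]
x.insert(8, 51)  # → [25, 26, 32, 56, 57, 70, 72, 72, 51]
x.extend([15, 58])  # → [25, 26, 32, 56, 57, 70, 72, 72, 51, 15, 58]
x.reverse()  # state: [58, 15, 51, 72, 72, 70, 57, 56, 32, 26, 25]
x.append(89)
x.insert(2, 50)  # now [58, 15, 50, 51, 72, 72, 70, 57, 56, 32, 26, 25, 89]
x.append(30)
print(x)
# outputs [58, 15, 50, 51, 72, 72, 70, 57, 56, 32, 26, 25, 89, 30]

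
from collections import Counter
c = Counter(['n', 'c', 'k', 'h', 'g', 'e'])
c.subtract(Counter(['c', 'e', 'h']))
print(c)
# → Counter({'n': 1, 'k': 1, 'g': 1, 'c': 0, 'h': 0, 'e': 0})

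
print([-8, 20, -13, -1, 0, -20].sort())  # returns None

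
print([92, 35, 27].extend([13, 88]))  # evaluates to None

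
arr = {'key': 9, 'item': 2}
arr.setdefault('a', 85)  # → 85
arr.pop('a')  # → 85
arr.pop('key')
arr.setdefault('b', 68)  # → 68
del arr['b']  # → {'item': 2}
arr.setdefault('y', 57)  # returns 57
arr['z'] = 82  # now {'item': 2, 'y': 57, 'z': 82}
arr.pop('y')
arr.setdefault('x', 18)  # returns 18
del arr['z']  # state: {'item': 2, 'x': 18}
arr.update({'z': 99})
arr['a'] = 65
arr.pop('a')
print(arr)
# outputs {'item': 2, 'x': 18, 'z': 99}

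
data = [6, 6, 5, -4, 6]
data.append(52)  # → [6, 6, 5, -4, 6, 52]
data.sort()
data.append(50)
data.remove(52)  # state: [-4, 5, 6, 6, 6, 50]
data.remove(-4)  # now [5, 6, 6, 6, 50]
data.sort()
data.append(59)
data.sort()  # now [5, 6, 6, 6, 50, 59]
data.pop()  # 59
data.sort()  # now [5, 6, 6, 6, 50]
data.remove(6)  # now [5, 6, 6, 50]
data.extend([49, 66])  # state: [5, 6, 6, 50, 49, 66]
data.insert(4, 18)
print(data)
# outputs [5, 6, 6, 50, 18, 49, 66]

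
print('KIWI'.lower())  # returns kiwi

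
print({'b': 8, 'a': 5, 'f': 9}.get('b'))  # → 8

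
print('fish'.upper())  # FISH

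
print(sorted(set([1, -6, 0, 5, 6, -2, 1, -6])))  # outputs [-6, -2, 0, 1, 5, 6]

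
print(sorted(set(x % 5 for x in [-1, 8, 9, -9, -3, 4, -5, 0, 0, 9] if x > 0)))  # [3, 4]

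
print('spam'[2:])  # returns am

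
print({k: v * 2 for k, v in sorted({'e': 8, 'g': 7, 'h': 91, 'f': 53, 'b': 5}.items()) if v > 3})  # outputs {'b': 10, 'e': 16, 'f': 106, 'g': 14, 'h': 182}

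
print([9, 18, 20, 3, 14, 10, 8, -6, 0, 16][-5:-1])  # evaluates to [10, 8, -6, 0]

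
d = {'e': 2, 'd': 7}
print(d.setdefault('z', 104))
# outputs 104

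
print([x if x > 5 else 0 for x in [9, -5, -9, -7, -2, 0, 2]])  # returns [9, 0, 0, 0, 0, 0, 0]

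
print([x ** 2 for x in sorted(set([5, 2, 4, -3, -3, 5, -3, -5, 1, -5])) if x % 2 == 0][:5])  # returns [4, 16]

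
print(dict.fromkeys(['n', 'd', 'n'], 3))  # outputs {'n': 3, 'd': 3}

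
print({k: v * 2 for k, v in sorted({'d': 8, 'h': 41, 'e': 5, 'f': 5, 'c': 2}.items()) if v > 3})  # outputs {'d': 16, 'e': 10, 'f': 10, 'h': 82}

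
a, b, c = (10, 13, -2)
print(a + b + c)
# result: 21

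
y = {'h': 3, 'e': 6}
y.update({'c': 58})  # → {'h': 3, 'e': 6, 'c': 58}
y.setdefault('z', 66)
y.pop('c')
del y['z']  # {'h': 3, 'e': 6}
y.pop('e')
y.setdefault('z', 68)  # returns 68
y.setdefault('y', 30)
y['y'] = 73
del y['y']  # {'h': 3, 'z': 68}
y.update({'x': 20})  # {'h': 3, 'z': 68, 'x': 20}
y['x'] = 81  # {'h': 3, 'z': 68, 'x': 81}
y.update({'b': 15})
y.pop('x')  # 81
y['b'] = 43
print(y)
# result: {'h': 3, 'z': 68, 'b': 43}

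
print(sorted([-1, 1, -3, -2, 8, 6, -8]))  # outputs [-8, -3, -2, -1, 1, 6, 8]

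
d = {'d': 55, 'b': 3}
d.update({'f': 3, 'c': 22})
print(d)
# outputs {'d': 55, 'b': 3, 'f': 3, 'c': 22}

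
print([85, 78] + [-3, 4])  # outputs [85, 78, -3, 4]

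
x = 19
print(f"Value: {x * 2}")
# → Value: 38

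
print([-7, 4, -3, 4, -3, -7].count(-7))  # 2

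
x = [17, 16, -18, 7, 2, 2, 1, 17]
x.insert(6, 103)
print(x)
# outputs [17, 16, -18, 7, 2, 2, 103, 1, 17]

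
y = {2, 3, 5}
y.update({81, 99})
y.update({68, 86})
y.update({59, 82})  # {2, 3, 5, 59, 68, 81, 82, 86, 99}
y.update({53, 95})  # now {2, 3, 5, 53, 59, 68, 81, 82, 86, 95, 99}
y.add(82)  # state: {2, 3, 5, 53, 59, 68, 81, 82, 86, 95, 99}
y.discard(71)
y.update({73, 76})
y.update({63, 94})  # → {2, 3, 5, 53, 59, 63, 68, 73, 76, 81, 82, 86, 94, 95, 99}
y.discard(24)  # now {2, 3, 5, 53, 59, 63, 68, 73, 76, 81, 82, 86, 94, 95, 99}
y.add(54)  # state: {2, 3, 5, 53, 54, 59, 63, 68, 73, 76, 81, 82, 86, 94, 95, 99}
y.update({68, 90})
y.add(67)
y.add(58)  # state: {2, 3, 5, 53, 54, 58, 59, 63, 67, 68, 73, 76, 81, 82, 86, 90, 94, 95, 99}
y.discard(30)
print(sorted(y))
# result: [2, 3, 5, 53, 54, 58, 59, 63, 67, 68, 73, 76, 81, 82, 86, 90, 94, 95, 99]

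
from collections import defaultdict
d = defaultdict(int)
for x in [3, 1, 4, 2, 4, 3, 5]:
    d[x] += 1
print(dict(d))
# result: {3: 2, 1: 1, 4: 2, 2: 1, 5: 1}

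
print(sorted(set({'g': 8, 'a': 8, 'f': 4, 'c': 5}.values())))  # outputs [4, 5, 8]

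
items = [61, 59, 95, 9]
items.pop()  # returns 9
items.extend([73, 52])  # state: [61, 59, 95, 73, 52]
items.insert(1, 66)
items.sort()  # [52, 59, 61, 66, 73, 95]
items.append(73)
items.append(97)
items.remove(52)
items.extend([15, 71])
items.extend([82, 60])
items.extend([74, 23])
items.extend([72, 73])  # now [59, 61, 66, 73, 95, 73, 97, 15, 71, 82, 60, 74, 23, 72, 73]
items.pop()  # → 73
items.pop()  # 72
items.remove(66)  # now [59, 61, 73, 95, 73, 97, 15, 71, 82, 60, 74, 23]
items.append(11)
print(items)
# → [59, 61, 73, 95, 73, 97, 15, 71, 82, 60, 74, 23, 11]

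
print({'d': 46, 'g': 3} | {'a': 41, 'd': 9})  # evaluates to {'d': 9, 'g': 3, 'a': 41}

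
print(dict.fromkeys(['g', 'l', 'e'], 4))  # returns {'g': 4, 'l': 4, 'e': 4}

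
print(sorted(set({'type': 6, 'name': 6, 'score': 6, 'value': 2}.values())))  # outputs [2, 6]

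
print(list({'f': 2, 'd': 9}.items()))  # [('f', 2), ('d', 9)]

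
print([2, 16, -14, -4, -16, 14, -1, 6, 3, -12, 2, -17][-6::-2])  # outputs [-1, -16, -14, 2]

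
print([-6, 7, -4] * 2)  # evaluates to [-6, 7, -4, -6, 7, -4]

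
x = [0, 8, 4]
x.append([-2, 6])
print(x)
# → [0, 8, 4, [-2, 6]]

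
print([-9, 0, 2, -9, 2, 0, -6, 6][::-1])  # [6, -6, 0, 2, -9, 2, 0, -9]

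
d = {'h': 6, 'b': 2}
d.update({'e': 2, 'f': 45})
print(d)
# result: {'h': 6, 'b': 2, 'e': 2, 'f': 45}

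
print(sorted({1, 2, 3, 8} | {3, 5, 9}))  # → [1, 2, 3, 5, 8, 9]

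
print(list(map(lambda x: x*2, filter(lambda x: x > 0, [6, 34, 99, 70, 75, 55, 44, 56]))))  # [12, 68, 198, 140, 150, 110, 88, 112]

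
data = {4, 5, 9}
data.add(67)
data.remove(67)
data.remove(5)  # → {4, 9}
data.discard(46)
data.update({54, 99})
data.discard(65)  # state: {4, 9, 54, 99}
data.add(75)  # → {4, 9, 54, 75, 99}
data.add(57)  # {4, 9, 54, 57, 75, 99}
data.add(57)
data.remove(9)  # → {4, 54, 57, 75, 99}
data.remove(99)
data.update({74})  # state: {4, 54, 57, 74, 75}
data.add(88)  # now {4, 54, 57, 74, 75, 88}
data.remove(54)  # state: {4, 57, 74, 75, 88}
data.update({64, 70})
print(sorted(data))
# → [4, 57, 64, 70, 74, 75, 88]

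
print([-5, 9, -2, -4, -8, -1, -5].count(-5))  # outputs 2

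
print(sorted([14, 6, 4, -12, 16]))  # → [-12, 4, 6, 14, 16]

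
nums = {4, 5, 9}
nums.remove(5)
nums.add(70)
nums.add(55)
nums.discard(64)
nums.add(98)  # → {4, 9, 55, 70, 98}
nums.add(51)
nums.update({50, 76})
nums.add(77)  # {4, 9, 50, 51, 55, 70, 76, 77, 98}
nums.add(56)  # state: {4, 9, 50, 51, 55, 56, 70, 76, 77, 98}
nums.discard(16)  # {4, 9, 50, 51, 55, 56, 70, 76, 77, 98}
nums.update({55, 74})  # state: {4, 9, 50, 51, 55, 56, 70, 74, 76, 77, 98}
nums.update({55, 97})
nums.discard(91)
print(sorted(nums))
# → [4, 9, 50, 51, 55, 56, 70, 74, 76, 77, 97, 98]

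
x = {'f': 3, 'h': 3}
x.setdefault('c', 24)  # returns 24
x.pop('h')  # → 3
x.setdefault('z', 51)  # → 51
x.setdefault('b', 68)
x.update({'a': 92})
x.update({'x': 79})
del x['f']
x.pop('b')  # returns 68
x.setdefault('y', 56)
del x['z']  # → {'c': 24, 'a': 92, 'x': 79, 'y': 56}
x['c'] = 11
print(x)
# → {'c': 11, 'a': 92, 'x': 79, 'y': 56}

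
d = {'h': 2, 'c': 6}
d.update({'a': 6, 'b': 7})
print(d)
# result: {'h': 2, 'c': 6, 'a': 6, 'b': 7}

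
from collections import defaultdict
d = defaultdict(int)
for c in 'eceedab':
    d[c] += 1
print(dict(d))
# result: {'e': 3, 'c': 1, 'd': 1, 'a': 1, 'b': 1}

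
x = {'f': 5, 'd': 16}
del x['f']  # {'d': 16}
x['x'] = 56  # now {'d': 16, 'x': 56}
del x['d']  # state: {'x': 56}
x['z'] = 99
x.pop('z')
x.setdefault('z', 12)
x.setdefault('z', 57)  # 12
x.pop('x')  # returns 56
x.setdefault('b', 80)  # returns 80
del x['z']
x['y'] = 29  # {'b': 80, 'y': 29}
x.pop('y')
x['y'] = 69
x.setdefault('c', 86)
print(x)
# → {'b': 80, 'y': 69, 'c': 86}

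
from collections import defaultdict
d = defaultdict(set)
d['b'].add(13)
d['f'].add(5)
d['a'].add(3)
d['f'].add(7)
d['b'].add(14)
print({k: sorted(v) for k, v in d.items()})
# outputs {'b': [13, 14], 'f': [5, 7], 'a': [3]}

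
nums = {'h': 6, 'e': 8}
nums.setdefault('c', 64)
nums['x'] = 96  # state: {'h': 6, 'e': 8, 'c': 64, 'x': 96}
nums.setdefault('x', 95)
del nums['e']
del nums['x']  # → {'h': 6, 'c': 64}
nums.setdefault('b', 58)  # 58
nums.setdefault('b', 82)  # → 58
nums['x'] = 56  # {'h': 6, 'c': 64, 'b': 58, 'x': 56}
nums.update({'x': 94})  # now {'h': 6, 'c': 64, 'b': 58, 'x': 94}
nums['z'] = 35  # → {'h': 6, 'c': 64, 'b': 58, 'x': 94, 'z': 35}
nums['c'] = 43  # {'h': 6, 'c': 43, 'b': 58, 'x': 94, 'z': 35}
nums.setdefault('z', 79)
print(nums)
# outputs {'h': 6, 'c': 43, 'b': 58, 'x': 94, 'z': 35}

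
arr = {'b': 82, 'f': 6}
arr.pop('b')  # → 82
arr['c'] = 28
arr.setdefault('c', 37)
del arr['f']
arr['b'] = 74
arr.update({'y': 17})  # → {'c': 28, 'b': 74, 'y': 17}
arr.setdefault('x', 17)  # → 17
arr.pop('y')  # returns 17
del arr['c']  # {'b': 74, 'x': 17}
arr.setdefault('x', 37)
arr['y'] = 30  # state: {'b': 74, 'x': 17, 'y': 30}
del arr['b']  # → {'x': 17, 'y': 30}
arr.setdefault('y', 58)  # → 30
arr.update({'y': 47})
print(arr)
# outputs {'x': 17, 'y': 47}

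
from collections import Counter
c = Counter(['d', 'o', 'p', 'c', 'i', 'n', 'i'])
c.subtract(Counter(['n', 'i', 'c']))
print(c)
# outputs Counter({'d': 1, 'o': 1, 'p': 1, 'i': 1, 'c': 0, 'n': 0})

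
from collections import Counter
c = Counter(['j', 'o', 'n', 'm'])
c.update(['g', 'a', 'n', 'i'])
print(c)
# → Counter({'n': 2, 'j': 1, 'o': 1, 'm': 1, 'g': 1, 'a': 1, 'i': 1})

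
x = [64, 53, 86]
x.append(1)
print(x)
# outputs [64, 53, 86, 1]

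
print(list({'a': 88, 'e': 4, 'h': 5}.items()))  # [('a', 88), ('e', 4), ('h', 5)]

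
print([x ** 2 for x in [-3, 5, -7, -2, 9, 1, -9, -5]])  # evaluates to [9, 25, 49, 4, 81, 1, 81, 25]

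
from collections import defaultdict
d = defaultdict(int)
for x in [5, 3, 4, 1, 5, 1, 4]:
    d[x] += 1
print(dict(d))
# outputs {5: 2, 3: 1, 4: 2, 1: 2}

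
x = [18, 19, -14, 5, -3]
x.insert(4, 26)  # [18, 19, -14, 5, 26, -3]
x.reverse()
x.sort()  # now [-14, -3, 5, 18, 19, 26]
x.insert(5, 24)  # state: [-14, -3, 5, 18, 19, 24, 26]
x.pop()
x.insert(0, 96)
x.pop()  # 24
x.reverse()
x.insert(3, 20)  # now [19, 18, 5, 20, -3, -14, 96]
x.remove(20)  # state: [19, 18, 5, -3, -14, 96]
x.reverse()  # [96, -14, -3, 5, 18, 19]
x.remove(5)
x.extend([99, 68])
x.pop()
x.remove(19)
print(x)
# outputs [96, -14, -3, 18, 99]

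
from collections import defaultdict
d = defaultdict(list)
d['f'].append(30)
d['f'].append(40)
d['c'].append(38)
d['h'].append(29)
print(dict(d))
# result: {'f': [30, 40], 'c': [38], 'h': [29]}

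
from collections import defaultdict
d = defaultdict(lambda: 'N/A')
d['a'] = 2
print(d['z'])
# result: N/A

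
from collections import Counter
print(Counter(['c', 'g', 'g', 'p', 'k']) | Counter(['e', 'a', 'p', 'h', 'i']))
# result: Counter({'g': 2, 'c': 1, 'p': 1, 'k': 1, 'e': 1, 'a': 1, 'h': 1, 'i': 1})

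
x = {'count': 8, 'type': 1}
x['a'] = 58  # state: {'count': 8, 'type': 1, 'a': 58}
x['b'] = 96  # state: {'count': 8, 'type': 1, 'a': 58, 'b': 96}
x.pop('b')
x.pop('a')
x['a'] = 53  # {'count': 8, 'type': 1, 'a': 53}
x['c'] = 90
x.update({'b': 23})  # {'count': 8, 'type': 1, 'a': 53, 'c': 90, 'b': 23}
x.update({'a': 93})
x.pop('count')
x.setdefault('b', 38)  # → 23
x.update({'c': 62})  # {'type': 1, 'a': 93, 'c': 62, 'b': 23}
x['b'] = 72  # {'type': 1, 'a': 93, 'c': 62, 'b': 72}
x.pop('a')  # 93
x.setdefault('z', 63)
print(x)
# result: {'type': 1, 'c': 62, 'b': 72, 'z': 63}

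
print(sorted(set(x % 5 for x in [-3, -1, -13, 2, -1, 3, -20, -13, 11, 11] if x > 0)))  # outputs [1, 2, 3]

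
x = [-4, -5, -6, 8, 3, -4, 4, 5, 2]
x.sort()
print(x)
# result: [-6, -5, -4, -4, 2, 3, 4, 5, 8]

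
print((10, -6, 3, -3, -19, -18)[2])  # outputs 3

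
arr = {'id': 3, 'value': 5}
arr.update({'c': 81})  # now {'id': 3, 'value': 5, 'c': 81}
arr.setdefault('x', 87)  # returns 87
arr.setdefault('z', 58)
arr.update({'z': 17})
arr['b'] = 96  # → {'id': 3, 'value': 5, 'c': 81, 'x': 87, 'z': 17, 'b': 96}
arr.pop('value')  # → 5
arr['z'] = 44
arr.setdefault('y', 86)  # 86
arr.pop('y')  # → 86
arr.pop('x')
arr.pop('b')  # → 96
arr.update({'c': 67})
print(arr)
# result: {'id': 3, 'c': 67, 'z': 44}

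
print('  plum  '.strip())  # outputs plum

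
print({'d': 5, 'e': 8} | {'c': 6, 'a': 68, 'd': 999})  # {'d': 999, 'e': 8, 'c': 6, 'a': 68}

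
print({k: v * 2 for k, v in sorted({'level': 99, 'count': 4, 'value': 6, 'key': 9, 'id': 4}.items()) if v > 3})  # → {'count': 8, 'id': 8, 'key': 18, 'level': 198, 'value': 12}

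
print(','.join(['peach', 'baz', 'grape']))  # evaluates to peach,baz,grape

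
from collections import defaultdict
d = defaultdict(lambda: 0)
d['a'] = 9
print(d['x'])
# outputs 0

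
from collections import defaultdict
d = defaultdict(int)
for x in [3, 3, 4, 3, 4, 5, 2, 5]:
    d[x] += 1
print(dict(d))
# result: {3: 3, 4: 2, 5: 2, 2: 1}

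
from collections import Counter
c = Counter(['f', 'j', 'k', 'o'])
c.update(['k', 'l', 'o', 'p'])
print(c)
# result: Counter({'k': 2, 'o': 2, 'f': 1, 'j': 1, 'l': 1, 'p': 1})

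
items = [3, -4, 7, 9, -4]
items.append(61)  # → [3, -4, 7, 9, -4, 61]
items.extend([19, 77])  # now [3, -4, 7, 9, -4, 61, 19, 77]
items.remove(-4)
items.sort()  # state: [-4, 3, 7, 9, 19, 61, 77]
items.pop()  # 77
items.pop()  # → 61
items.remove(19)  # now [-4, 3, 7, 9]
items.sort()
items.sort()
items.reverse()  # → [9, 7, 3, -4]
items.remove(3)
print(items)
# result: [9, 7, -4]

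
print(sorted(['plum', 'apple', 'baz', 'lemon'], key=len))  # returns ['baz', 'plum', 'apple', 'lemon']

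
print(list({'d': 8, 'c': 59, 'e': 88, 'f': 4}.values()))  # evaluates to [8, 59, 88, 4]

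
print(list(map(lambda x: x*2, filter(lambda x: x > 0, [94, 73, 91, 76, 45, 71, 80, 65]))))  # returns [188, 146, 182, 152, 90, 142, 160, 130]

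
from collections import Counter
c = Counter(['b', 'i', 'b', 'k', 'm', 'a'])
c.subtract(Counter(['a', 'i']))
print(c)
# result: Counter({'b': 2, 'k': 1, 'm': 1, 'i': 0, 'a': 0})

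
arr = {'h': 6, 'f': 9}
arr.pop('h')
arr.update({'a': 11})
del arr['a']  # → {'f': 9}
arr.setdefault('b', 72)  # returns 72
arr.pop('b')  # 72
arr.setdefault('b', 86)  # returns 86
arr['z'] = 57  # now {'f': 9, 'b': 86, 'z': 57}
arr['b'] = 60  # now {'f': 9, 'b': 60, 'z': 57}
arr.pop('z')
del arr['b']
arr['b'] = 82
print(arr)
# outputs {'f': 9, 'b': 82}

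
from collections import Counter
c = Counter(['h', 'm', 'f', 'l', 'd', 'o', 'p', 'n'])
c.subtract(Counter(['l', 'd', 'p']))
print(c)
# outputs Counter({'h': 1, 'm': 1, 'f': 1, 'o': 1, 'n': 1, 'l': 0, 'd': 0, 'p': 0})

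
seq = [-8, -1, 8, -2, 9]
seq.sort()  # [-8, -2, -1, 8, 9]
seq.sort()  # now [-8, -2, -1, 8, 9]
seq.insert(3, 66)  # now [-8, -2, -1, 66, 8, 9]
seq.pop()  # 9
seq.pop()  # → 8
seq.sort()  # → [-8, -2, -1, 66]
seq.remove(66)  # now [-8, -2, -1]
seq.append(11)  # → [-8, -2, -1, 11]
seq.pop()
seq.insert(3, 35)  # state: [-8, -2, -1, 35]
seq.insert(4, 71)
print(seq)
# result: [-8, -2, -1, 35, 71]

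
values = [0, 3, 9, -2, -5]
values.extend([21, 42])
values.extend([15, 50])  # [0, 3, 9, -2, -5, 21, 42, 15, 50]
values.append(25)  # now [0, 3, 9, -2, -5, 21, 42, 15, 50, 25]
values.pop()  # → 25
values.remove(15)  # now [0, 3, 9, -2, -5, 21, 42, 50]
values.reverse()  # [50, 42, 21, -5, -2, 9, 3, 0]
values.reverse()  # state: [0, 3, 9, -2, -5, 21, 42, 50]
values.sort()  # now [-5, -2, 0, 3, 9, 21, 42, 50]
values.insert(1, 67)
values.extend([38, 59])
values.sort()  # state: [-5, -2, 0, 3, 9, 21, 38, 42, 50, 59, 67]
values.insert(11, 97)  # [-5, -2, 0, 3, 9, 21, 38, 42, 50, 59, 67, 97]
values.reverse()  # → [97, 67, 59, 50, 42, 38, 21, 9, 3, 0, -2, -5]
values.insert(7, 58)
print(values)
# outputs [97, 67, 59, 50, 42, 38, 21, 58, 9, 3, 0, -2, -5]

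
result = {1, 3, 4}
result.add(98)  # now {1, 3, 4, 98}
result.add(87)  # {1, 3, 4, 87, 98}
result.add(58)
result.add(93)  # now {1, 3, 4, 58, 87, 93, 98}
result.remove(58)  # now {1, 3, 4, 87, 93, 98}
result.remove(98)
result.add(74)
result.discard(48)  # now {1, 3, 4, 74, 87, 93}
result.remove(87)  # {1, 3, 4, 74, 93}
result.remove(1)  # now {3, 4, 74, 93}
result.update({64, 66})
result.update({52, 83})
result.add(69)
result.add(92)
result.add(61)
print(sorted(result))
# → [3, 4, 52, 61, 64, 66, 69, 74, 83, 92, 93]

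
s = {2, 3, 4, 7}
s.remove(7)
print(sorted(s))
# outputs [2, 3, 4]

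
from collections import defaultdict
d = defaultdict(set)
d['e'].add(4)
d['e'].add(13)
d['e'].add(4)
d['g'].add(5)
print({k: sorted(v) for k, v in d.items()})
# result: {'e': [4, 13], 'g': [5]}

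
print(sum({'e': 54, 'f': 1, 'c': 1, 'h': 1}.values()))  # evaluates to 57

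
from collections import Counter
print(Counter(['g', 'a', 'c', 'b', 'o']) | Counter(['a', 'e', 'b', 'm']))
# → Counter({'g': 1, 'a': 1, 'c': 1, 'b': 1, 'o': 1, 'e': 1, 'm': 1})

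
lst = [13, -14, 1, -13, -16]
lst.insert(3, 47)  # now [13, -14, 1, 47, -13, -16]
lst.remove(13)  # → [-14, 1, 47, -13, -16]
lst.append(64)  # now [-14, 1, 47, -13, -16, 64]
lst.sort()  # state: [-16, -14, -13, 1, 47, 64]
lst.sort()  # [-16, -14, -13, 1, 47, 64]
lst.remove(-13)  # [-16, -14, 1, 47, 64]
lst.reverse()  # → [64, 47, 1, -14, -16]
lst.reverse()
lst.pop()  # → 64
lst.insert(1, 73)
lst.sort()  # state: [-16, -14, 1, 47, 73]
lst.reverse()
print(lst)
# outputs [73, 47, 1, -14, -16]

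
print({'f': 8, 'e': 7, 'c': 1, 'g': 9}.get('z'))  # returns None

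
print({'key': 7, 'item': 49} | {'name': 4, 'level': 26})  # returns {'key': 7, 'item': 49, 'name': 4, 'level': 26}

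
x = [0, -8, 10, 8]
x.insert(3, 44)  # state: [0, -8, 10, 44, 8]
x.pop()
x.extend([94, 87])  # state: [0, -8, 10, 44, 94, 87]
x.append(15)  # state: [0, -8, 10, 44, 94, 87, 15]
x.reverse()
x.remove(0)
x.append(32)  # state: [15, 87, 94, 44, 10, -8, 32]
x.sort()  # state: [-8, 10, 15, 32, 44, 87, 94]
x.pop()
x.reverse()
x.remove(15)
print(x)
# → [87, 44, 32, 10, -8]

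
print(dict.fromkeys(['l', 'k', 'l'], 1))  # {'l': 1, 'k': 1}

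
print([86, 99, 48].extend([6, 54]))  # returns None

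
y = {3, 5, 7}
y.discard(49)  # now {3, 5, 7}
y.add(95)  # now {3, 5, 7, 95}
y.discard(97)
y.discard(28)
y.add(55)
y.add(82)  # {3, 5, 7, 55, 82, 95}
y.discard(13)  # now {3, 5, 7, 55, 82, 95}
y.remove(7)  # {3, 5, 55, 82, 95}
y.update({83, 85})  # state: {3, 5, 55, 82, 83, 85, 95}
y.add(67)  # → {3, 5, 55, 67, 82, 83, 85, 95}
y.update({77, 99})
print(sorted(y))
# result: [3, 5, 55, 67, 77, 82, 83, 85, 95, 99]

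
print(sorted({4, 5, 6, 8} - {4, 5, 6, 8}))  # []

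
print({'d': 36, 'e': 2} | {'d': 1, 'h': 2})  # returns {'d': 1, 'e': 2, 'h': 2}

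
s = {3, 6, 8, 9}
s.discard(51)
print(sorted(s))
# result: [3, 6, 8, 9]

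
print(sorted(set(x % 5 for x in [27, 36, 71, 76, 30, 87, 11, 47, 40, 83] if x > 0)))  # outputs [0, 1, 2, 3]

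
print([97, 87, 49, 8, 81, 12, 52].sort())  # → None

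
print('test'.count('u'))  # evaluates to 0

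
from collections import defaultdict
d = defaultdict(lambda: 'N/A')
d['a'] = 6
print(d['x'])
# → N/A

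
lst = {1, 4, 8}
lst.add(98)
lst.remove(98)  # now {1, 4, 8}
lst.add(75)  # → {1, 4, 8, 75}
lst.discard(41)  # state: {1, 4, 8, 75}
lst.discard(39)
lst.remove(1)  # {4, 8, 75}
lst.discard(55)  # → {4, 8, 75}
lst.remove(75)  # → {4, 8}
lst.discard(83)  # {4, 8}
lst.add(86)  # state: {4, 8, 86}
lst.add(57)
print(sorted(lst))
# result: [4, 8, 57, 86]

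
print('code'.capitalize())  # Code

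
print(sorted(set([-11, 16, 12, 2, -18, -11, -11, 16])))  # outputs [-18, -11, 2, 12, 16]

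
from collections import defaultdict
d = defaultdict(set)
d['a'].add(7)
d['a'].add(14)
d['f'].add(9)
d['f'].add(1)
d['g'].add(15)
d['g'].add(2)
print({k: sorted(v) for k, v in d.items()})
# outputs {'a': [7, 14], 'f': [1, 9], 'g': [2, 15]}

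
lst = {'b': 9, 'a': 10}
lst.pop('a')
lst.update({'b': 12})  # {'b': 12}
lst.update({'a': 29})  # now {'b': 12, 'a': 29}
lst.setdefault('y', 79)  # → 79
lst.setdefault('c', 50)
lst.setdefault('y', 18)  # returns 79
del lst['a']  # {'b': 12, 'y': 79, 'c': 50}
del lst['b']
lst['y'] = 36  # {'y': 36, 'c': 50}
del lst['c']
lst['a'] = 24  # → {'y': 36, 'a': 24}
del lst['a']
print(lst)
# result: {'y': 36}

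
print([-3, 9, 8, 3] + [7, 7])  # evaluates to [-3, 9, 8, 3, 7, 7]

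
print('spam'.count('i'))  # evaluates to 0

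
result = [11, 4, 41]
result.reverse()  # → [41, 4, 11]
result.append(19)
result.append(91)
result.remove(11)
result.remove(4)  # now [41, 19, 91]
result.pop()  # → 91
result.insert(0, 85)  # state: [85, 41, 19]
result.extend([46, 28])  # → [85, 41, 19, 46, 28]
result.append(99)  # [85, 41, 19, 46, 28, 99]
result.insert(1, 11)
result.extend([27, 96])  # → [85, 11, 41, 19, 46, 28, 99, 27, 96]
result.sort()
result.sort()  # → [11, 19, 27, 28, 41, 46, 85, 96, 99]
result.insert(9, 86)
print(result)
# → [11, 19, 27, 28, 41, 46, 85, 96, 99, 86]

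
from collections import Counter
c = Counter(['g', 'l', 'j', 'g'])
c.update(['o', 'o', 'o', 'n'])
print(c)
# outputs Counter({'o': 3, 'g': 2, 'l': 1, 'j': 1, 'n': 1})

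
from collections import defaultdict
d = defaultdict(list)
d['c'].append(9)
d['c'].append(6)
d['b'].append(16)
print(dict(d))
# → {'c': [9, 6], 'b': [16]}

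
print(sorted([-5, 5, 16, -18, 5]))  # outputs [-18, -5, 5, 5, 16]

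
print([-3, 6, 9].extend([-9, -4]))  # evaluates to None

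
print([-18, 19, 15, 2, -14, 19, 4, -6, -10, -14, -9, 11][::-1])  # [11, -9, -14, -10, -6, 4, 19, -14, 2, 15, 19, -18]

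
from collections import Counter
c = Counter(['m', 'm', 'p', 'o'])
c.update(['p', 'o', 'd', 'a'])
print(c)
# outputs Counter({'m': 2, 'p': 2, 'o': 2, 'd': 1, 'a': 1})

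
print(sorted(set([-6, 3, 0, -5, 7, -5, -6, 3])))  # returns [-6, -5, 0, 3, 7]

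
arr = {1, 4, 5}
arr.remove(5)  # {1, 4}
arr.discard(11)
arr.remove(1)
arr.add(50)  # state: {4, 50}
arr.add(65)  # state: {4, 50, 65}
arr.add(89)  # {4, 50, 65, 89}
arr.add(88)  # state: {4, 50, 65, 88, 89}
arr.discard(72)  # {4, 50, 65, 88, 89}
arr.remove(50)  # {4, 65, 88, 89}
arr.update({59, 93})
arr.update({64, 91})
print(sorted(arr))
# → [4, 59, 64, 65, 88, 89, 91, 93]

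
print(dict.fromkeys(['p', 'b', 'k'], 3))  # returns {'p': 3, 'b': 3, 'k': 3}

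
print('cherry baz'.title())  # Cherry Baz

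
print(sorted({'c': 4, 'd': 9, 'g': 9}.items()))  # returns [('c', 4), ('d', 9), ('g', 9)]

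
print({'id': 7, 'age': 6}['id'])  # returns 7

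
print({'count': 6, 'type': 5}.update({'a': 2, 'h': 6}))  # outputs None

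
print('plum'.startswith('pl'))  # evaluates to True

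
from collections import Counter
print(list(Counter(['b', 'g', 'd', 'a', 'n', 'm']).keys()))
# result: ['b', 'g', 'd', 'a', 'n', 'm']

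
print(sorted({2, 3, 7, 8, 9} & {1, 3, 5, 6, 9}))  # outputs [3, 9]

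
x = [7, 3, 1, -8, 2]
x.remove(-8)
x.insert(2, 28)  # [7, 3, 28, 1, 2]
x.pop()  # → 2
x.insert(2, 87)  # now [7, 3, 87, 28, 1]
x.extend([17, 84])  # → [7, 3, 87, 28, 1, 17, 84]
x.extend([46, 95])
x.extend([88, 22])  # [7, 3, 87, 28, 1, 17, 84, 46, 95, 88, 22]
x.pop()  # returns 22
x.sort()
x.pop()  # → 95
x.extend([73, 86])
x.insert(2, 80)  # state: [1, 3, 80, 7, 17, 28, 46, 84, 87, 88, 73, 86]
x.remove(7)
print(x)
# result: [1, 3, 80, 17, 28, 46, 84, 87, 88, 73, 86]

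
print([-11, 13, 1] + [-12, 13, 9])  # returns [-11, 13, 1, -12, 13, 9]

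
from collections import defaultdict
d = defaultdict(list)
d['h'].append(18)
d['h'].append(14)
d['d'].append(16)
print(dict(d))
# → {'h': [18, 14], 'd': [16]}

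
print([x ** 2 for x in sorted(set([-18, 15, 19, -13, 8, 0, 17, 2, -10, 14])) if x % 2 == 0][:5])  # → [324, 100, 0, 4, 64]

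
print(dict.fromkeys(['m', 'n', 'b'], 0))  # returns {'m': 0, 'n': 0, 'b': 0}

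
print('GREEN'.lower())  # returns green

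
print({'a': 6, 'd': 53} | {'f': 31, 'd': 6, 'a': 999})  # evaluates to {'a': 999, 'd': 6, 'f': 31}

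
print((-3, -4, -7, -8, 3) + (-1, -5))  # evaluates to (-3, -4, -7, -8, 3, -1, -5)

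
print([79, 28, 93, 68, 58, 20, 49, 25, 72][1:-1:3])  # [28, 58, 25]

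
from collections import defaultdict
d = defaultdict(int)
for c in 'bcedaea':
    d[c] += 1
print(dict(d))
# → {'b': 1, 'c': 1, 'e': 2, 'd': 1, 'a': 2}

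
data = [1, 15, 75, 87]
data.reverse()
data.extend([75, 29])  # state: [87, 75, 15, 1, 75, 29]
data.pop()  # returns 29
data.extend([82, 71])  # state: [87, 75, 15, 1, 75, 82, 71]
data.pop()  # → 71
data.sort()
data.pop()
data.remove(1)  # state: [15, 75, 75, 82]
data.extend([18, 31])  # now [15, 75, 75, 82, 18, 31]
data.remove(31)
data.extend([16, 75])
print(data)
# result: [15, 75, 75, 82, 18, 16, 75]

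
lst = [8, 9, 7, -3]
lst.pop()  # -3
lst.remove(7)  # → [8, 9]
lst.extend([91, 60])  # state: [8, 9, 91, 60]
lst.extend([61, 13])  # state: [8, 9, 91, 60, 61, 13]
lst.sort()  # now [8, 9, 13, 60, 61, 91]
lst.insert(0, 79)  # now [79, 8, 9, 13, 60, 61, 91]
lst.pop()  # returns 91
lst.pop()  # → 61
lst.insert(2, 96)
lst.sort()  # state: [8, 9, 13, 60, 79, 96]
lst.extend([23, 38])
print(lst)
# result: [8, 9, 13, 60, 79, 96, 23, 38]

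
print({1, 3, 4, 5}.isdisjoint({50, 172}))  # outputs True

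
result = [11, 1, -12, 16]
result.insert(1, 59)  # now [11, 59, 1, -12, 16]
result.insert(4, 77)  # [11, 59, 1, -12, 77, 16]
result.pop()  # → 16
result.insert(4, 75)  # [11, 59, 1, -12, 75, 77]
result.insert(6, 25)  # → [11, 59, 1, -12, 75, 77, 25]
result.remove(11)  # [59, 1, -12, 75, 77, 25]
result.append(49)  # [59, 1, -12, 75, 77, 25, 49]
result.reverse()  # [49, 25, 77, 75, -12, 1, 59]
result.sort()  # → [-12, 1, 25, 49, 59, 75, 77]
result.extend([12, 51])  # [-12, 1, 25, 49, 59, 75, 77, 12, 51]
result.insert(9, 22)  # [-12, 1, 25, 49, 59, 75, 77, 12, 51, 22]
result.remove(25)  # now [-12, 1, 49, 59, 75, 77, 12, 51, 22]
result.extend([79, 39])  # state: [-12, 1, 49, 59, 75, 77, 12, 51, 22, 79, 39]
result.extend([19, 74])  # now [-12, 1, 49, 59, 75, 77, 12, 51, 22, 79, 39, 19, 74]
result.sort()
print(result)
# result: [-12, 1, 12, 19, 22, 39, 49, 51, 59, 74, 75, 77, 79]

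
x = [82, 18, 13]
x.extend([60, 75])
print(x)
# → [82, 18, 13, 60, 75]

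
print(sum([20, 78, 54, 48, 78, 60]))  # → 338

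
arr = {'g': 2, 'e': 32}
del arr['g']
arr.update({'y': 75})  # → {'e': 32, 'y': 75}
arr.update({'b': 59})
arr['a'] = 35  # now {'e': 32, 'y': 75, 'b': 59, 'a': 35}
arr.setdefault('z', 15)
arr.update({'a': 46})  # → {'e': 32, 'y': 75, 'b': 59, 'a': 46, 'z': 15}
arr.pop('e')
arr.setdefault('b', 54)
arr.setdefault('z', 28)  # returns 15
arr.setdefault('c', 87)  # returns 87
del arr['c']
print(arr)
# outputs {'y': 75, 'b': 59, 'a': 46, 'z': 15}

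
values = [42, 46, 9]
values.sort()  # [9, 42, 46]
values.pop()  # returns 46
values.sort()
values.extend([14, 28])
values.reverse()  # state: [28, 14, 42, 9]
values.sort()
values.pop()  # 42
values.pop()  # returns 28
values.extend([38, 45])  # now [9, 14, 38, 45]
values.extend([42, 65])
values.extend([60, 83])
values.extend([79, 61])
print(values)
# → [9, 14, 38, 45, 42, 65, 60, 83, 79, 61]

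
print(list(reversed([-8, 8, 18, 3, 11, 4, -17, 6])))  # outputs [6, -17, 4, 11, 3, 18, 8, -8]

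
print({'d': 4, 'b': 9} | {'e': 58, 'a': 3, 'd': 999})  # {'d': 999, 'b': 9, 'e': 58, 'a': 3}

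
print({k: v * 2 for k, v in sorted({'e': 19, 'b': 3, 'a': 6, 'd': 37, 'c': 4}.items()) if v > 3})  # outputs {'a': 12, 'c': 8, 'd': 74, 'e': 38}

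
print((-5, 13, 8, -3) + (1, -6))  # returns (-5, 13, 8, -3, 1, -6)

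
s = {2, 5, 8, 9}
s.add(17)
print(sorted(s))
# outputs [2, 5, 8, 9, 17]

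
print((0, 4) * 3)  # (0, 4, 0, 4, 0, 4)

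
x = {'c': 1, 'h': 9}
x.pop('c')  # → 1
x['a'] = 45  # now {'h': 9, 'a': 45}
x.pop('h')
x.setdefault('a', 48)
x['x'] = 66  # {'a': 45, 'x': 66}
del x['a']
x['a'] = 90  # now {'x': 66, 'a': 90}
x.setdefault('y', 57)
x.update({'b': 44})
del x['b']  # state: {'x': 66, 'a': 90, 'y': 57}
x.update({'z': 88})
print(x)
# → {'x': 66, 'a': 90, 'y': 57, 'z': 88}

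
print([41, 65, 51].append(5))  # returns None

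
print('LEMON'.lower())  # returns lemon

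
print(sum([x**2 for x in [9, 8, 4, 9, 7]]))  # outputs 291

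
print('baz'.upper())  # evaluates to BAZ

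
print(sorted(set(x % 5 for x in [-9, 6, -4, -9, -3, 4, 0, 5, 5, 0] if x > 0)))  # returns [0, 1, 4]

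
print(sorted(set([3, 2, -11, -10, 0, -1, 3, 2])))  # [-11, -10, -1, 0, 2, 3]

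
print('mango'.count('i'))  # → 0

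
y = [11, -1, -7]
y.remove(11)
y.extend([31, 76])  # [-1, -7, 31, 76]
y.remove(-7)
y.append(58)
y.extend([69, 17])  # [-1, 31, 76, 58, 69, 17]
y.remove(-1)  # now [31, 76, 58, 69, 17]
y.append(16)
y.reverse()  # [16, 17, 69, 58, 76, 31]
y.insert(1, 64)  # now [16, 64, 17, 69, 58, 76, 31]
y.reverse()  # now [31, 76, 58, 69, 17, 64, 16]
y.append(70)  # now [31, 76, 58, 69, 17, 64, 16, 70]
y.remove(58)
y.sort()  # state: [16, 17, 31, 64, 69, 70, 76]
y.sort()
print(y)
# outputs [16, 17, 31, 64, 69, 70, 76]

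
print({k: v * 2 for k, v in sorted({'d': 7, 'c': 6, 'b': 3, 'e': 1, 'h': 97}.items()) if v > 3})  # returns {'c': 12, 'd': 14, 'h': 194}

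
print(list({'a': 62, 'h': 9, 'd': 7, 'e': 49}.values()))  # [62, 9, 7, 49]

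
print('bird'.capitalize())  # Bird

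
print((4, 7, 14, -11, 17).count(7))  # 1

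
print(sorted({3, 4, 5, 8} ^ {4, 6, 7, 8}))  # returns [3, 5, 6, 7]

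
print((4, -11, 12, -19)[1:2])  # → (-11,)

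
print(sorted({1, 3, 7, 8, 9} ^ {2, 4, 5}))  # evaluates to [1, 2, 3, 4, 5, 7, 8, 9]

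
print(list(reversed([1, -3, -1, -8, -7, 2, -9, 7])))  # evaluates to [7, -9, 2, -7, -8, -1, -3, 1]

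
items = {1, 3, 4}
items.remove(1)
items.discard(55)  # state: {3, 4}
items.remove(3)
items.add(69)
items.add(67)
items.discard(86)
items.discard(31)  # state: {4, 67, 69}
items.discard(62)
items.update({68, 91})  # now {4, 67, 68, 69, 91}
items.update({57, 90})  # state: {4, 57, 67, 68, 69, 90, 91}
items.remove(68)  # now {4, 57, 67, 69, 90, 91}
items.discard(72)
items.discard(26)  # {4, 57, 67, 69, 90, 91}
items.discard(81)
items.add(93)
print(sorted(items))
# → [4, 57, 67, 69, 90, 91, 93]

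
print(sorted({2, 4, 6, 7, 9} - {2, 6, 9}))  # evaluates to [4, 7]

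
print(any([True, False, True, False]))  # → True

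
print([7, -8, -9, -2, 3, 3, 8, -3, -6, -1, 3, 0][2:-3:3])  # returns [-9, 3, -6]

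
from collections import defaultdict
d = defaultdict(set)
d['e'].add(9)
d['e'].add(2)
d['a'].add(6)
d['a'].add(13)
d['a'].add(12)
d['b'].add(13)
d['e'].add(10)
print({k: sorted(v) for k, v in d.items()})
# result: {'e': [2, 9, 10], 'a': [6, 12, 13], 'b': [13]}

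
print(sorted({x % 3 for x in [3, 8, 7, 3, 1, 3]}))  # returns [0, 1, 2]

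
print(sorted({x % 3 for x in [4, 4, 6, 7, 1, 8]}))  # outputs [0, 1, 2]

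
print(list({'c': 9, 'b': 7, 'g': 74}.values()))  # [9, 7, 74]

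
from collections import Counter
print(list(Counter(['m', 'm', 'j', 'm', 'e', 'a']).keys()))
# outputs ['m', 'j', 'e', 'a']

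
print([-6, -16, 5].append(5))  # None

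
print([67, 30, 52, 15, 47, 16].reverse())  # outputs None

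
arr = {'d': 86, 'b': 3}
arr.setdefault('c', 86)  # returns 86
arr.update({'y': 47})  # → {'d': 86, 'b': 3, 'c': 86, 'y': 47}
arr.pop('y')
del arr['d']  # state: {'b': 3, 'c': 86}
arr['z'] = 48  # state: {'b': 3, 'c': 86, 'z': 48}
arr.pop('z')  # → 48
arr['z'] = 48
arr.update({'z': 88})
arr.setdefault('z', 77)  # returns 88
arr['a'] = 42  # {'b': 3, 'c': 86, 'z': 88, 'a': 42}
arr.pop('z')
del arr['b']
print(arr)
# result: {'c': 86, 'a': 42}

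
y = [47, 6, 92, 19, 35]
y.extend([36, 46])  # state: [47, 6, 92, 19, 35, 36, 46]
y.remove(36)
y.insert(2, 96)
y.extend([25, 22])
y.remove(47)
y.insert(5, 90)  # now [6, 96, 92, 19, 35, 90, 46, 25, 22]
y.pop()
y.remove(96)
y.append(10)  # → [6, 92, 19, 35, 90, 46, 25, 10]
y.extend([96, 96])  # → [6, 92, 19, 35, 90, 46, 25, 10, 96, 96]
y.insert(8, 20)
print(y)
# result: [6, 92, 19, 35, 90, 46, 25, 10, 20, 96, 96]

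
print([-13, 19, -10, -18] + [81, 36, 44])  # [-13, 19, -10, -18, 81, 36, 44]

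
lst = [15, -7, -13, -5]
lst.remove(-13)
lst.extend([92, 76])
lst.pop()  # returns 76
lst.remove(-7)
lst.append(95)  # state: [15, -5, 92, 95]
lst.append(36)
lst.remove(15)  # [-5, 92, 95, 36]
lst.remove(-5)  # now [92, 95, 36]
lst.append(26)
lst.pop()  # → 26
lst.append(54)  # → [92, 95, 36, 54]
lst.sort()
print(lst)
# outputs [36, 54, 92, 95]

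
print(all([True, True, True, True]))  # True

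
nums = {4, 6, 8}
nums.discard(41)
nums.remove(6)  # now {4, 8}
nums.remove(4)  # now {8}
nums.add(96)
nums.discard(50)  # {8, 96}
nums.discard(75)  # {8, 96}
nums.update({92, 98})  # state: {8, 92, 96, 98}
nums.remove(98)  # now {8, 92, 96}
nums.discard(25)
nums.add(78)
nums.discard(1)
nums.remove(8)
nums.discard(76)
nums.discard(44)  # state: {78, 92, 96}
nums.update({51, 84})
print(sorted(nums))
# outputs [51, 78, 84, 92, 96]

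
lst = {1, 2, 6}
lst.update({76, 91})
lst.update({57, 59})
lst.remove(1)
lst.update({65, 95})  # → {2, 6, 57, 59, 65, 76, 91, 95}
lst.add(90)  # {2, 6, 57, 59, 65, 76, 90, 91, 95}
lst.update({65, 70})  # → {2, 6, 57, 59, 65, 70, 76, 90, 91, 95}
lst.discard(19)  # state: {2, 6, 57, 59, 65, 70, 76, 90, 91, 95}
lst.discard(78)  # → {2, 6, 57, 59, 65, 70, 76, 90, 91, 95}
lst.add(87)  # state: {2, 6, 57, 59, 65, 70, 76, 87, 90, 91, 95}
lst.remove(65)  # {2, 6, 57, 59, 70, 76, 87, 90, 91, 95}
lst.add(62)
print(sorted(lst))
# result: [2, 6, 57, 59, 62, 70, 76, 87, 90, 91, 95]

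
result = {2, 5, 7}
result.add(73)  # {2, 5, 7, 73}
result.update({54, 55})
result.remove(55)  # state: {2, 5, 7, 54, 73}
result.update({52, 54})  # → {2, 5, 7, 52, 54, 73}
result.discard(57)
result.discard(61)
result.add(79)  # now {2, 5, 7, 52, 54, 73, 79}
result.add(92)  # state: {2, 5, 7, 52, 54, 73, 79, 92}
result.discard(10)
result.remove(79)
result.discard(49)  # {2, 5, 7, 52, 54, 73, 92}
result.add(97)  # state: {2, 5, 7, 52, 54, 73, 92, 97}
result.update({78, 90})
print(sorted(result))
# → [2, 5, 7, 52, 54, 73, 78, 90, 92, 97]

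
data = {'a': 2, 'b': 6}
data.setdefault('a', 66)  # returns 2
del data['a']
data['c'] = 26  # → {'b': 6, 'c': 26}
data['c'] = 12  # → {'b': 6, 'c': 12}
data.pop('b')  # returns 6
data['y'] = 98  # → {'c': 12, 'y': 98}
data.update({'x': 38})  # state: {'c': 12, 'y': 98, 'x': 38}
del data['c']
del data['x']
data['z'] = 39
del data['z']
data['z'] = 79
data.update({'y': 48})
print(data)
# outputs {'y': 48, 'z': 79}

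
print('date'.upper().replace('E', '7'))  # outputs DAT7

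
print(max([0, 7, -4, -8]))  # 7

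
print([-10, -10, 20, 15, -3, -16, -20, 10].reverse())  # None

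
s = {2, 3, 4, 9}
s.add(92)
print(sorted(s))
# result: [2, 3, 4, 9, 92]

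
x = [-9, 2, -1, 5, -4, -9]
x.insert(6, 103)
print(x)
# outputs [-9, 2, -1, 5, -4, -9, 103]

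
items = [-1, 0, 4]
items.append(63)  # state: [-1, 0, 4, 63]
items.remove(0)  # [-1, 4, 63]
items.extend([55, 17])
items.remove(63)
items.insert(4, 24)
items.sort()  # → [-1, 4, 17, 24, 55]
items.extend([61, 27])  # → [-1, 4, 17, 24, 55, 61, 27]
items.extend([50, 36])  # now [-1, 4, 17, 24, 55, 61, 27, 50, 36]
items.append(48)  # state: [-1, 4, 17, 24, 55, 61, 27, 50, 36, 48]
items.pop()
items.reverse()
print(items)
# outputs [36, 50, 27, 61, 55, 24, 17, 4, -1]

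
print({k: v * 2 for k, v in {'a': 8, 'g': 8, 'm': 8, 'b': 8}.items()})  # {'a': 16, 'g': 16, 'm': 16, 'b': 16}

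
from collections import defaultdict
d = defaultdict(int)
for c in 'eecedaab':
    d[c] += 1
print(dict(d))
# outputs {'e': 3, 'c': 1, 'd': 1, 'a': 2, 'b': 1}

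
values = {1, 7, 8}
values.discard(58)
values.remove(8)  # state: {1, 7}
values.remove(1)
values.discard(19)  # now {7}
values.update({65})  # {7, 65}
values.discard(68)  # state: {7, 65}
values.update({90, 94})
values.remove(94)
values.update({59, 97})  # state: {7, 59, 65, 90, 97}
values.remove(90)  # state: {7, 59, 65, 97}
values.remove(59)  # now {7, 65, 97}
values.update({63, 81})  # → {7, 63, 65, 81, 97}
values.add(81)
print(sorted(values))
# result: [7, 63, 65, 81, 97]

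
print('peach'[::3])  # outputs pc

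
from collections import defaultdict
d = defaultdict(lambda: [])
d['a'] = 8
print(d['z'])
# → []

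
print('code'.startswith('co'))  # True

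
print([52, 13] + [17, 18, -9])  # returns [52, 13, 17, 18, -9]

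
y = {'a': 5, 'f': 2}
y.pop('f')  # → 2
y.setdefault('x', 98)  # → 98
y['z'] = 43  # {'a': 5, 'x': 98, 'z': 43}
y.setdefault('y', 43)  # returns 43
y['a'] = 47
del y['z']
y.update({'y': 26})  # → {'a': 47, 'x': 98, 'y': 26}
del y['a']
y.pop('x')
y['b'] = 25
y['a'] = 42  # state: {'y': 26, 'b': 25, 'a': 42}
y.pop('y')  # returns 26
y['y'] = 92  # {'b': 25, 'a': 42, 'y': 92}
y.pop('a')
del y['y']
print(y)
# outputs {'b': 25}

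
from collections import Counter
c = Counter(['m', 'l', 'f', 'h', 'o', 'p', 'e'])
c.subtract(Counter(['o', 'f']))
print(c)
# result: Counter({'m': 1, 'l': 1, 'h': 1, 'p': 1, 'e': 1, 'f': 0, 'o': 0})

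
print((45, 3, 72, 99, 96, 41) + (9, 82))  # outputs (45, 3, 72, 99, 96, 41, 9, 82)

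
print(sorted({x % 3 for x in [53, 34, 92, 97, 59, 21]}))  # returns [0, 1, 2]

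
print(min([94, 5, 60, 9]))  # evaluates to 5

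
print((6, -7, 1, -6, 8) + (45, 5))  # (6, -7, 1, -6, 8, 45, 5)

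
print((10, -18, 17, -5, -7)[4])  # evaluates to -7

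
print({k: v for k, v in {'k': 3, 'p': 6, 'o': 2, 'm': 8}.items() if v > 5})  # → {'p': 6, 'm': 8}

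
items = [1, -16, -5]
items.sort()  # [-16, -5, 1]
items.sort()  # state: [-16, -5, 1]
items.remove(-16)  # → [-5, 1]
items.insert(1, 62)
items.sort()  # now [-5, 1, 62]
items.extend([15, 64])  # [-5, 1, 62, 15, 64]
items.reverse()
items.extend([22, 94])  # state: [64, 15, 62, 1, -5, 22, 94]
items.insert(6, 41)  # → [64, 15, 62, 1, -5, 22, 41, 94]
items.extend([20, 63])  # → [64, 15, 62, 1, -5, 22, 41, 94, 20, 63]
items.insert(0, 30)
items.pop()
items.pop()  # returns 20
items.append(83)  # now [30, 64, 15, 62, 1, -5, 22, 41, 94, 83]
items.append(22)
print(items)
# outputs [30, 64, 15, 62, 1, -5, 22, 41, 94, 83, 22]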